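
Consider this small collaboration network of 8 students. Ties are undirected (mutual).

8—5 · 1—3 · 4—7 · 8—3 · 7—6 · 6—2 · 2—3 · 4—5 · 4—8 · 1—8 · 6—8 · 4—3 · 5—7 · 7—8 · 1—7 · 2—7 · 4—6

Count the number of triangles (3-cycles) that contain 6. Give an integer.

4

6's neighbors: 2, 4, 7, and 8.
Neighbor pairs that are themselves tied: 6–2–7; 6–4–7; 6–4–8; 6–7–8. Each forms one triangle with 6, for 4 in total.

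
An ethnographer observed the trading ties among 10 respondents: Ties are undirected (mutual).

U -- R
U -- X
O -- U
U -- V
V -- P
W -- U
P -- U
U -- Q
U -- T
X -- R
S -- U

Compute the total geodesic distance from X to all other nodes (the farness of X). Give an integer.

16

Distances from X: O:2, P:2, Q:2, R:1, S:2, T:2, U:1, V:2, W:2.
Sum = 2 + 2 + 2 + 1 + 2 + 2 + 1 + 2 + 2 = 16.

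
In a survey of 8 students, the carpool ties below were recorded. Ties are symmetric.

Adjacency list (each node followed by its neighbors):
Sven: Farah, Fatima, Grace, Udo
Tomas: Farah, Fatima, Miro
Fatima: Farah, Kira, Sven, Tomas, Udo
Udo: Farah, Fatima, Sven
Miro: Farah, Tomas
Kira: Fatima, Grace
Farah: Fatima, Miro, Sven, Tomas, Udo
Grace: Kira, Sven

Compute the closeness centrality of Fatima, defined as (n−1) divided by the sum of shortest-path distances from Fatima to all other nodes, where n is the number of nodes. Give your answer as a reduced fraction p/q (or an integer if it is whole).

7/9

Distances from Fatima: Farah:1, Grace:2, Kira:1, Miro:2, Sven:1, Tomas:1, Udo:1. Sum = 9.
n = 8, so closeness = 7/9.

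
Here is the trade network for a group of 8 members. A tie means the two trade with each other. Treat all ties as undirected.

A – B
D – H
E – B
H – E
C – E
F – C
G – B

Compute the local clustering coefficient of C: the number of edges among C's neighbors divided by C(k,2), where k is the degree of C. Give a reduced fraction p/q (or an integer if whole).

C's neighbors: E and F (k = 2).
Possible neighbor pairs: C(2,2) = 1. Edges among them: none → e = 0.
Clustering(C) = 0/1.

0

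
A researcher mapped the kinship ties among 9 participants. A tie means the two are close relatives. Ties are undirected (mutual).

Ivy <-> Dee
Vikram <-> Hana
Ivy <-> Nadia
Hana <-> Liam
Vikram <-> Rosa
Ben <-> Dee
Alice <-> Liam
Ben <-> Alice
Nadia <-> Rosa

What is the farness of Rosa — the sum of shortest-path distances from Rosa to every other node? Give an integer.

Distances from Rosa: Alice:4, Ben:4, Dee:3, Hana:2, Ivy:2, Liam:3, Nadia:1, Vikram:1.
Sum = 4 + 4 + 3 + 2 + 2 + 3 + 1 + 1 = 20.

20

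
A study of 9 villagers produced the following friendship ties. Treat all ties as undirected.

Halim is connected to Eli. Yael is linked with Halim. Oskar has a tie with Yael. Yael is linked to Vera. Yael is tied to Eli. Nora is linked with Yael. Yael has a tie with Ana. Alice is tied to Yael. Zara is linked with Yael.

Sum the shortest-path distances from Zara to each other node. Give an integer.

15

Distances from Zara: Alice:2, Ana:2, Eli:2, Halim:2, Nora:2, Oskar:2, Vera:2, Yael:1.
Sum = 2 + 2 + 2 + 2 + 2 + 2 + 2 + 1 = 15.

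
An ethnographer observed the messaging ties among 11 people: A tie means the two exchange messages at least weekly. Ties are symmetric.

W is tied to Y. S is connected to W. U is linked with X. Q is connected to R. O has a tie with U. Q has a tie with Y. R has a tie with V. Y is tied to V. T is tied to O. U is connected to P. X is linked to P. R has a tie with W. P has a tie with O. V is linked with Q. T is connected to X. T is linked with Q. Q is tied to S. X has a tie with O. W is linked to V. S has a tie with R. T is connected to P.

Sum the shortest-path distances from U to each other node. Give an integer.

29

Distances from U: O:1, P:1, Q:3, R:4, S:4, T:2, V:4, W:5, X:1, Y:4.
Sum = 1 + 1 + 3 + 4 + 4 + 2 + 4 + 5 + 1 + 4 = 29.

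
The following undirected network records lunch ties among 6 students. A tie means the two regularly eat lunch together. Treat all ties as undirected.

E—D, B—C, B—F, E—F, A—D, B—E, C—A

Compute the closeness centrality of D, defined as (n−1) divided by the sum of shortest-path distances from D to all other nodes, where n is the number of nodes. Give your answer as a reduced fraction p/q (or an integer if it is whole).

Distances from D: A:1, B:2, C:2, E:1, F:2. Sum = 8.
n = 6, so closeness = 5/8.

5/8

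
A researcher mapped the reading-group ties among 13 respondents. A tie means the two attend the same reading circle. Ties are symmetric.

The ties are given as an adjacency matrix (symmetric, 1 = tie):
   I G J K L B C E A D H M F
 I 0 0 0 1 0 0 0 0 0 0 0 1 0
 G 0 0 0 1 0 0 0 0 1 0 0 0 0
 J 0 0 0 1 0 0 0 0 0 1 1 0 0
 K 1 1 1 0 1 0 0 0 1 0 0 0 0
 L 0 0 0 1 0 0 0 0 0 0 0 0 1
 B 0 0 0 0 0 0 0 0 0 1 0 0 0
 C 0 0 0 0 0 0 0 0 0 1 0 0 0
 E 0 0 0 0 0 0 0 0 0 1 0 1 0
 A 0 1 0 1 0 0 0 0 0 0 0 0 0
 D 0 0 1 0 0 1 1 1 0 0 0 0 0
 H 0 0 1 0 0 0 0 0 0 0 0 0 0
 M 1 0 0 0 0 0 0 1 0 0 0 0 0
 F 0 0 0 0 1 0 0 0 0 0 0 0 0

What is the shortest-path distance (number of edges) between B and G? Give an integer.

One shortest route is B – D – J – K – G, which uses 4 edges, and at distance 3 from B we only reach {H, K, M}, which does not include G. So d(B,G) = 4.

4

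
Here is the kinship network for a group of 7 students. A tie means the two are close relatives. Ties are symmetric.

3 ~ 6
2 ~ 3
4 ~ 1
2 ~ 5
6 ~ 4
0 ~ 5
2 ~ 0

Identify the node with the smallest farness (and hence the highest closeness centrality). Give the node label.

3

Farness (sum of distances to all others) for each node — 0:16, 1:20, 2:12, 3:11, 4:15, 5:16, 6:12.
The smallest farness is 11, for 3, so 3 has the highest closeness.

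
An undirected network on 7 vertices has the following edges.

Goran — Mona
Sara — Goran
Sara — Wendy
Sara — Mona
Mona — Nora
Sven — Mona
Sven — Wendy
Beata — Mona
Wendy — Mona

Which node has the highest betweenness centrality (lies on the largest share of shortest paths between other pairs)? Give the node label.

Mona

Unnormalized betweenness of each node: Beata:0, Goran:0, Mona:11, Nora:0, Sara:1/2, Sven:0, Wendy:1/2.
Mona has the largest value, 11, making it the main broker — the node through which the most shortest paths run.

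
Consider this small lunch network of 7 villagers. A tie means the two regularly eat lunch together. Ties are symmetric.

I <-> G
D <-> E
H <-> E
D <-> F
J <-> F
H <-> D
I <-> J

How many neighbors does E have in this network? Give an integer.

2

E is directly tied to D and H. That is 2 neighbors, so the degree of E is 2.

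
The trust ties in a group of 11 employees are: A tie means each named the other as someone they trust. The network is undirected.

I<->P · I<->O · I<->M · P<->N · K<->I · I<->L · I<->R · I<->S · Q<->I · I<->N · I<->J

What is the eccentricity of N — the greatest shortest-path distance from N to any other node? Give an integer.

2

Distances from N: I:1, J:2, K:2, L:2, M:2, O:2, P:1, Q:2, R:2, S:2.
The largest is 2 (to M, S, O, R, J, K, Q, and L), so the eccentricity of N is 2.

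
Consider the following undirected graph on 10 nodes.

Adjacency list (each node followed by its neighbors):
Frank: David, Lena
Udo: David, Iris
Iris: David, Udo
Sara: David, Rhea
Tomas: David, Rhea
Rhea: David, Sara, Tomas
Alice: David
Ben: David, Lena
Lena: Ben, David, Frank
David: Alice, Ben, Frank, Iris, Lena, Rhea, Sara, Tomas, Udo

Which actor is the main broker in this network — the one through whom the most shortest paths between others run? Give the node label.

David

Unnormalized betweenness of each node: Alice:0, Ben:0, David:30, Frank:0, Iris:0, Lena:1/2, Rhea:1/2, Sara:0, Tomas:0, Udo:0.
David has the largest value, 30, making it the main broker — the node through which the most shortest paths run.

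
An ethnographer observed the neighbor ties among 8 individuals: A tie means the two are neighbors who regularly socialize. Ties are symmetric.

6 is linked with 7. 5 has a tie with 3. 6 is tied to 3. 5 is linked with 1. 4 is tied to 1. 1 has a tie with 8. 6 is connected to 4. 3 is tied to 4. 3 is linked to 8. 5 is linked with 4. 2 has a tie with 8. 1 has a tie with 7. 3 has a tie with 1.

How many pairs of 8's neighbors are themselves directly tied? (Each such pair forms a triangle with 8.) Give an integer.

8's neighbors: 1, 2, and 3.
Neighbor pairs that are themselves tied: 8–1–3. Each forms one triangle with 8, for 1 in total.

1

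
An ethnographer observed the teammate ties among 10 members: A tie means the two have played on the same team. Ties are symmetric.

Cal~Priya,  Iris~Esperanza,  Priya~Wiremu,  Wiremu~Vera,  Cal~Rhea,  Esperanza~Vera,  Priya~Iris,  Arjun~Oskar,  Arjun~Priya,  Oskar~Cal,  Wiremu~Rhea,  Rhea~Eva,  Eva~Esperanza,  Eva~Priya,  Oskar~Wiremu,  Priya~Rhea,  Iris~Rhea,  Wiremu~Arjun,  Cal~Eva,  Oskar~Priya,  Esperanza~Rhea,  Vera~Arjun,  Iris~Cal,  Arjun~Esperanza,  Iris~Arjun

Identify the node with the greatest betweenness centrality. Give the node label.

Unnormalized betweenness of each node: Arjun:49/12, Cal:17/12, Esperanza:10/3, Eva:25/36, Iris:25/18, Oskar:8/9, Priya:35/9, Rhea:23/9, Vera:1/3, Wiremu:29/12.
Arjun has the largest value, 49/12, making it the main broker — the node through which the most shortest paths run.

Arjun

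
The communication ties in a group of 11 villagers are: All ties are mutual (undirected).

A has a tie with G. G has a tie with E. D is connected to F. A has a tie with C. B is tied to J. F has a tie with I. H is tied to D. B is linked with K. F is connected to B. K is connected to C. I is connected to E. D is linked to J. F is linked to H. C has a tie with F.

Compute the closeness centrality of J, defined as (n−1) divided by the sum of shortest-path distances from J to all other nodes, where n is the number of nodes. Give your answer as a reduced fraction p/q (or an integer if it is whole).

10/27

Distances from J: A:4, B:1, C:3, D:1, E:4, F:2, G:5, H:2, I:3, K:2. Sum = 27.
n = 11, so closeness = 10/27.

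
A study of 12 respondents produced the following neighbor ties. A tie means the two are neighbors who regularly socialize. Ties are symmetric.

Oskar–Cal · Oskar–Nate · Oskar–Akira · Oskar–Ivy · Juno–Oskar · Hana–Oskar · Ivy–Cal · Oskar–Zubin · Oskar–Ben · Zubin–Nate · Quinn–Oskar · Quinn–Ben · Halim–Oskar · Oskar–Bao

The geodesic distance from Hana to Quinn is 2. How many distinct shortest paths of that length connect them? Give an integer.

The shortest distance is 2, and the only length-2 path is Hana–Oskar–Quinn. So there is exactly 1 shortest path.

1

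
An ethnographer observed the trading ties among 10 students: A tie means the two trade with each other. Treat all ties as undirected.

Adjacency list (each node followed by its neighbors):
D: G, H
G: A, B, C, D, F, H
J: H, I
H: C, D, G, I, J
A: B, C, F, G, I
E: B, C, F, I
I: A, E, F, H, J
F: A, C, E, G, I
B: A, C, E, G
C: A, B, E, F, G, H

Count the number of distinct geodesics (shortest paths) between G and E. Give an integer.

The shortest distance is 2. The length-2 paths are: G–C–E; G–F–E; G–B–E.
That gives 3 distinct shortest paths.

3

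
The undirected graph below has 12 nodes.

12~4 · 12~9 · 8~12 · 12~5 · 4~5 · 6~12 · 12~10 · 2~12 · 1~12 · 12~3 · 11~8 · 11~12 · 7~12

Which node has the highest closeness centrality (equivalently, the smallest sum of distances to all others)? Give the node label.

Farness (sum of distances to all others) for each node — 1:21, 2:21, 3:21, 4:20, 5:20, 6:21, 7:21, 8:20, 9:21, 10:21, 11:20, 12:11.
The smallest farness is 11, for 12, so 12 has the highest closeness.

12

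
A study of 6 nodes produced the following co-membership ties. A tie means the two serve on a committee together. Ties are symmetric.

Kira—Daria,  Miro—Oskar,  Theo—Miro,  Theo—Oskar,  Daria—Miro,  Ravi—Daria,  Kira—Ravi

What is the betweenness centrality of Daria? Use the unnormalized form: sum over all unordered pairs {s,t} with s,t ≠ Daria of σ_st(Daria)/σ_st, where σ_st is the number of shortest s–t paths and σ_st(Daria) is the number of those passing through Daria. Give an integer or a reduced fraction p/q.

6

Pairs whose geodesics pass through Daria — Miro–Kira: 1; Miro–Ravi: 1; Theo–Kira: 1; Theo–Ravi: 1; Oskar–Kira: 1; Oskar–Ravi: 1.
All other pairs contribute 0.
Summing the contributions gives betweenness(Daria) = 6.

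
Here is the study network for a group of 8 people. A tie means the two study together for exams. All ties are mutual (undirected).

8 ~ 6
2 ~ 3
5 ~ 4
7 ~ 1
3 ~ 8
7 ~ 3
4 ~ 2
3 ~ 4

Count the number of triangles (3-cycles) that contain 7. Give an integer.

0

7's neighbors are 1 and 3, but none of them are tied to each other, so no triangle contains 7.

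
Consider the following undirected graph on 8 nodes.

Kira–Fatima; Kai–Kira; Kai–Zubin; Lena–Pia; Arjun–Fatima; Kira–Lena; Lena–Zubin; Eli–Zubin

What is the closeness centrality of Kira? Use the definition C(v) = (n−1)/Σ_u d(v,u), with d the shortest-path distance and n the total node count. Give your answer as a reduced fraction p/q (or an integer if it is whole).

7/12

Distances from Kira: Arjun:2, Eli:3, Fatima:1, Kai:1, Lena:1, Pia:2, Zubin:2. Sum = 12.
n = 8, so closeness = 7/12.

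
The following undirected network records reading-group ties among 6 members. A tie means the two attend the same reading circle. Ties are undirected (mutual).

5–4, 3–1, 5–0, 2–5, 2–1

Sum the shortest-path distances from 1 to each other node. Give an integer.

10

Distances from 1: 0:3, 2:1, 3:1, 4:3, 5:2.
Sum = 3 + 1 + 1 + 3 + 2 = 10.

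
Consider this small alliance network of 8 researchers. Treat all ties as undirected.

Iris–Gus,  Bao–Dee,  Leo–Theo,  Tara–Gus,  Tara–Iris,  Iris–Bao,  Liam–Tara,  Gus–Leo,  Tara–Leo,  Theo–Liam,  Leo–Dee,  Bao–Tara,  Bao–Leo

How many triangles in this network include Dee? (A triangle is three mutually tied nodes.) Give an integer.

Dee's neighbors: Bao and Leo.
Neighbor pairs that are themselves tied: Dee–Bao–Leo. Each forms one triangle with Dee, for 1 in total.

1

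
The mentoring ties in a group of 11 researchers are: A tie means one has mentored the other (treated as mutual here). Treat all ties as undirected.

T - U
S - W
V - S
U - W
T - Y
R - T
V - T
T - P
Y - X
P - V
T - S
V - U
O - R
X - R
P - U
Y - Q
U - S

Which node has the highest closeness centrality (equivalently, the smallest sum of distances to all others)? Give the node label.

T

Farness (sum of distances to all others) for each node — O:28, P:20, Q:28, R:19, S:19, T:14, U:18, V:19, W:26, X:24, Y:19.
The smallest farness is 14, for T, so T has the highest closeness.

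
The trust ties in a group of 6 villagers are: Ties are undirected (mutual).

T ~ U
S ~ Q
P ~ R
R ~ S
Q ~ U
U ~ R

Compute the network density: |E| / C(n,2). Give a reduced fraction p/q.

There are 6 edges and 6 nodes, so the maximum possible is C(6,2) = 15.
Density = 6/15 = 2/5.

2/5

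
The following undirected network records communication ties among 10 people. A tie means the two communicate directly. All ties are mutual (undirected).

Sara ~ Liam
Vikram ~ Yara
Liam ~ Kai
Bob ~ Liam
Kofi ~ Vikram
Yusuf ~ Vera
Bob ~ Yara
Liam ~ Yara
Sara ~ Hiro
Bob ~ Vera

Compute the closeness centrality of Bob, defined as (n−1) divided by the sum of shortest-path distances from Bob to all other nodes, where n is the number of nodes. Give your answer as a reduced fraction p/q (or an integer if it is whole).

Distances from Bob: Hiro:3, Kai:2, Kofi:3, Liam:1, Sara:2, Vera:1, Vikram:2, Yara:1, Yusuf:2. Sum = 17.
n = 10, so closeness = 9/17.

9/17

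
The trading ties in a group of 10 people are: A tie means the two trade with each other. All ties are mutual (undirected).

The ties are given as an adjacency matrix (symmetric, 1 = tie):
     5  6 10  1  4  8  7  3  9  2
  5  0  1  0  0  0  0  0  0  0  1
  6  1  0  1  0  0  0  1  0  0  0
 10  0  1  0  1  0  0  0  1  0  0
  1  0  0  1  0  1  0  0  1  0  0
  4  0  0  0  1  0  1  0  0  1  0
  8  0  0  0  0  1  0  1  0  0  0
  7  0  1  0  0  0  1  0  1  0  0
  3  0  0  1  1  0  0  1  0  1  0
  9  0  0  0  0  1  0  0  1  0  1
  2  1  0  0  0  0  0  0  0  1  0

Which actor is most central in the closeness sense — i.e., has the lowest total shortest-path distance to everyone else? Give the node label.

Farness (sum of distances to all others) for each node — 1:17, 2:20, 3:15, 4:17, 5:20, 6:17, 7:16, 8:19, 9:16, 10:17.
The smallest farness is 15, for 3, so 3 has the highest closeness.

3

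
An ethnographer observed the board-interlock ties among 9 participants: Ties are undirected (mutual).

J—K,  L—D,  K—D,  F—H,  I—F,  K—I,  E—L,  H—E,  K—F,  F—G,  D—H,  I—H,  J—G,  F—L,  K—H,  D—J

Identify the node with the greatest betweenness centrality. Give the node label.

Unnormalized betweenness of each node: D:3, E:1/3, F:19/3, G:1/2, H:5, I:0, J:3/2, K:19/6, L:13/6.
F has the largest value, 19/3, making it the main broker — the node through which the most shortest paths run.

F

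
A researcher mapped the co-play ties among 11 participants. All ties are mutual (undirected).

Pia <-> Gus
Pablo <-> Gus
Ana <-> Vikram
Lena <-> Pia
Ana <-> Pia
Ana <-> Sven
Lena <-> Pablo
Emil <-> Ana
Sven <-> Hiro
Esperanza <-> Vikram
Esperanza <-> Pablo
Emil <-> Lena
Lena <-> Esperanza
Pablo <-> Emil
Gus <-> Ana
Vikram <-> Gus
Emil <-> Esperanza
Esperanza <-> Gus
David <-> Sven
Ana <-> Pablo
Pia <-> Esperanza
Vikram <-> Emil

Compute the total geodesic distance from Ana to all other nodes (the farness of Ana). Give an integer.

Distances from Ana: David:2, Emil:1, Esperanza:2, Gus:1, Hiro:2, Lena:2, Pablo:1, Pia:1, Sven:1, Vikram:1.
Sum = 2 + 1 + 2 + 1 + 2 + 2 + 1 + 1 + 1 + 1 = 14.

14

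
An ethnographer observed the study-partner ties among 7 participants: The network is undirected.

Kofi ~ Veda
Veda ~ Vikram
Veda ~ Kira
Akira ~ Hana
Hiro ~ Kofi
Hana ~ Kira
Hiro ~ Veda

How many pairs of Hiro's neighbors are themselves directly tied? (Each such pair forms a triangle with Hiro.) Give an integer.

Hiro's neighbors: Kofi and Veda.
Neighbor pairs that are themselves tied: Hiro–Kofi–Veda. Each forms one triangle with Hiro, for 1 in total.

1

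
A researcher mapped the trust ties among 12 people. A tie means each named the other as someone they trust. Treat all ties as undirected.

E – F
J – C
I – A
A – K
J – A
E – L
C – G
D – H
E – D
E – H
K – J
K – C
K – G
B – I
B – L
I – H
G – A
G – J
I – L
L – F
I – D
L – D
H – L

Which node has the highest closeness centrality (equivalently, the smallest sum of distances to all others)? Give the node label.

Farness (sum of distances to all others) for each node — A:20, B:25, C:34, D:23, E:28, F:30, G:26, H:23, I:18, J:26, K:26, L:21.
The smallest farness is 18, for I, so I has the highest closeness.

I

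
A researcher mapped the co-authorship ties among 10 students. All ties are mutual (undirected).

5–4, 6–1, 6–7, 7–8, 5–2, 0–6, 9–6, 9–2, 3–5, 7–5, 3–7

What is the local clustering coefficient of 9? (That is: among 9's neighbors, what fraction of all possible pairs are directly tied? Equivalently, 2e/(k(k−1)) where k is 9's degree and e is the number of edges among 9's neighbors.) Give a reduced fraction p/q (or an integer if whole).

0

9's neighbors: 2 and 6 (k = 2).
Possible neighbor pairs: C(2,2) = 1. Edges among them: none → e = 0.
Clustering(9) = 0/1.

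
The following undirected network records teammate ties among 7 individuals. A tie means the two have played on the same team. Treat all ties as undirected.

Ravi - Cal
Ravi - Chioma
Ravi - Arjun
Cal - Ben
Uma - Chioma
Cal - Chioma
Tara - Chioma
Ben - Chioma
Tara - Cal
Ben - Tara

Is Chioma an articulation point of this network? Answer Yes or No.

Removing Chioma leaves {Arjun, Ben, Cal, Ravi, and Tara} with no path to {Uma}, so the network splits into 2 components. Chioma is a cut vertex.

Yes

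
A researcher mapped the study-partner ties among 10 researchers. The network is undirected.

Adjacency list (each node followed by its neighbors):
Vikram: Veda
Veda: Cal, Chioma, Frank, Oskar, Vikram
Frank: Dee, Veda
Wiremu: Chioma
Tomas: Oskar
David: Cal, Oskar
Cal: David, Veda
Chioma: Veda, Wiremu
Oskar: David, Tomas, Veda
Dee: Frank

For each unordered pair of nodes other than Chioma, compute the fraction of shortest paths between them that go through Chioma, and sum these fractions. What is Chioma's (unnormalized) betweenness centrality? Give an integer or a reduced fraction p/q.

Pairs whose geodesics pass through Chioma — Cal–Wiremu: 1; Dee–Wiremu: 1; David–Wiremu: 2/2; Wiremu–Oskar: 1; Wiremu–Tomas: 1; Wiremu–Frank: 1; Wiremu–Veda: 1; Wiremu–Vikram: 1.
All other pairs contribute 0.
Summing the contributions gives betweenness(Chioma) = 8.

8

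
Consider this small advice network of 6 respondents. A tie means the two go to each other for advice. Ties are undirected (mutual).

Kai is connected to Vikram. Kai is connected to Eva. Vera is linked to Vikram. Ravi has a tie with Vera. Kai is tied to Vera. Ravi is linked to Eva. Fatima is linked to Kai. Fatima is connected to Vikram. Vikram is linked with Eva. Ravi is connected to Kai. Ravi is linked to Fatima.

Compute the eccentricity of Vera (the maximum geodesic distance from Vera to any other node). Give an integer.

2

Distances from Vera: Eva:2, Fatima:2, Kai:1, Ravi:1, Vikram:1.
The largest is 2 (to Fatima and Eva), so the eccentricity of Vera is 2.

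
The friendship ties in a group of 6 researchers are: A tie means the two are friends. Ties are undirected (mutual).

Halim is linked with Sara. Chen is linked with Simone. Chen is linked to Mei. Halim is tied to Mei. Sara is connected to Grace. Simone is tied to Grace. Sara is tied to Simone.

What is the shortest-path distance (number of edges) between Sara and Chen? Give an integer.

2

One shortest route is Sara – Simone – Chen, which uses 2 edges, and Sara and Chen are not directly tied, so nothing shorter exists. So d(Sara,Chen) = 2.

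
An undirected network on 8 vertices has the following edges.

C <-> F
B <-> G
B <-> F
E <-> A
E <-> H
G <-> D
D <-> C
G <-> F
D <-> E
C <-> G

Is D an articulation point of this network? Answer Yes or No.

Yes

Removing D leaves {B, C, F, and G} with no path to {A, E, and H}, so the network splits into 2 components. D is a cut vertex.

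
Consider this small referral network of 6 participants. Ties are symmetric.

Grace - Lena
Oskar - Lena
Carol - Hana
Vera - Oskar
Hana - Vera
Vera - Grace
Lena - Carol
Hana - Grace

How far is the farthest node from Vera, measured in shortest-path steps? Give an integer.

Distances from Vera: Carol:2, Grace:1, Hana:1, Lena:2, Oskar:1.
The largest is 2 (to Carol and Lena), so the eccentricity of Vera is 2.

2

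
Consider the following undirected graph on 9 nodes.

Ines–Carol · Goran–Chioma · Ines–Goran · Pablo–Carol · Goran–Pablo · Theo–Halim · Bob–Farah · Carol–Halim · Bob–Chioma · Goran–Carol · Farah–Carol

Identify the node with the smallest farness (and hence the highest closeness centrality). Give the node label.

Carol

Farness (sum of distances to all others) for each node — Bob:19, Carol:11, Chioma:17, Farah:15, Goran:13, Halim:16, Ines:16, Pablo:16, Theo:23.
The smallest farness is 11, for Carol, so Carol has the highest closeness.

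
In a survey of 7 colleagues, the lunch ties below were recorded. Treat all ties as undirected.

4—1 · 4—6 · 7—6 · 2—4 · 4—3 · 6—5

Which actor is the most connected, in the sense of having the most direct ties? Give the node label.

4

Degrees — 1:1, 2:1, 3:1, 4:4, 5:1, 6:3, 7:1.
The maximum is 4, attained only by 4.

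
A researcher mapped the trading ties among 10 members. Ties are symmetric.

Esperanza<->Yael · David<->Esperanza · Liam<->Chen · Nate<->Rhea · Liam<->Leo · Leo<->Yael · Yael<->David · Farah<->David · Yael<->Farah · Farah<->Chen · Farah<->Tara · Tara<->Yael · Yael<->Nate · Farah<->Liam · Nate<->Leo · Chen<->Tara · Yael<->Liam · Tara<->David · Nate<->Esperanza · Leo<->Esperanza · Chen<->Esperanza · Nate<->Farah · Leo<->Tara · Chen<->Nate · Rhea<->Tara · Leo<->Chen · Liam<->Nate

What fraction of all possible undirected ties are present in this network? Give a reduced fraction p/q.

3/5

There are 27 edges and 10 nodes, so the maximum possible is C(10,2) = 45.
Density = 27/45 = 3/5.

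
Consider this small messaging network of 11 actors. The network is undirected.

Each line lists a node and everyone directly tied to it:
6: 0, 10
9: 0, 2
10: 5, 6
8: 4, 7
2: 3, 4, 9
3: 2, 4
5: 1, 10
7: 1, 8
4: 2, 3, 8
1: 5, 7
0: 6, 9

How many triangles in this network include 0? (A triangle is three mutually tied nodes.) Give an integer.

0

0's neighbors are 6 and 9, but none of them are tied to each other, so no triangle contains 0.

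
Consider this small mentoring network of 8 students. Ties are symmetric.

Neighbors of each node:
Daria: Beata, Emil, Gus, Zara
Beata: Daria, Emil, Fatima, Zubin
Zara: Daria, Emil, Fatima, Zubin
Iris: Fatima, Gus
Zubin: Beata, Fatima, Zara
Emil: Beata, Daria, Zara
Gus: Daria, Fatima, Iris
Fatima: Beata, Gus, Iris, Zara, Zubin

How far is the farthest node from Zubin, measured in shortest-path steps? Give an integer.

2

Distances from Zubin: Beata:1, Daria:2, Emil:2, Fatima:1, Gus:2, Iris:2, Zara:1.
The largest is 2 (to Iris, Gus, Daria, and Emil), so the eccentricity of Zubin is 2.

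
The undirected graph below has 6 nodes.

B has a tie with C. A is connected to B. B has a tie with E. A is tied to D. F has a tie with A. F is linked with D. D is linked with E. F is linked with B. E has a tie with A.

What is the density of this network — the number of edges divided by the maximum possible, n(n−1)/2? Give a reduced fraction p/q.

There are 9 edges and 6 nodes, so the maximum possible is C(6,2) = 15.
Density = 9/15 = 3/5.

3/5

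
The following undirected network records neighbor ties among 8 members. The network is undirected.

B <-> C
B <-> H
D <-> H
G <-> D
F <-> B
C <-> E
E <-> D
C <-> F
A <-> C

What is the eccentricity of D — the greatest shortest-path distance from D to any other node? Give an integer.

3

Distances from D: A:3, B:2, C:2, E:1, F:3, G:1, H:1.
The largest is 3 (to A and F), so the eccentricity of D is 3.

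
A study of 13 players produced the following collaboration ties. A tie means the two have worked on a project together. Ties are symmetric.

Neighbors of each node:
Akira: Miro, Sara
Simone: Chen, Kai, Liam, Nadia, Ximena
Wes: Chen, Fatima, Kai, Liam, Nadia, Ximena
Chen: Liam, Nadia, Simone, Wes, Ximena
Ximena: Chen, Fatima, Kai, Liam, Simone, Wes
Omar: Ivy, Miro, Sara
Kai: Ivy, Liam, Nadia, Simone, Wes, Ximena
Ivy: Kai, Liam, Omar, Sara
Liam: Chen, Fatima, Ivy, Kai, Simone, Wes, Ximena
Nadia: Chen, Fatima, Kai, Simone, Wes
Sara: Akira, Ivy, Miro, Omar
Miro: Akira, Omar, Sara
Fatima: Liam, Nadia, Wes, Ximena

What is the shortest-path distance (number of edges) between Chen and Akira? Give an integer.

One shortest route is Chen – Liam – Ivy – Sara – Akira, which uses 4 edges, and at distance 3 from Chen we only reach {Omar, Sara}, which does not include Akira. So d(Chen,Akira) = 4.

4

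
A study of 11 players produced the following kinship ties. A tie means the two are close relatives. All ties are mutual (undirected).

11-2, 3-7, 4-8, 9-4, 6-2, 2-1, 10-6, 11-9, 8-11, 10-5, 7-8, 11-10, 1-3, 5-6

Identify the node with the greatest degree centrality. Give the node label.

11

Degrees — 1:2, 2:3, 3:2, 4:2, 5:2, 6:3, 7:2, 8:3, 9:2, 10:3, 11:4.
The maximum is 4, attained only by 11.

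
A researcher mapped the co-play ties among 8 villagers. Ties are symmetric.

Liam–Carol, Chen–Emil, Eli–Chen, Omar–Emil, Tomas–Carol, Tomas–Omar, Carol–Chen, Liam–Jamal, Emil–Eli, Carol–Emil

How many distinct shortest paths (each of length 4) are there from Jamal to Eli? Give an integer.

The shortest distance is 4. The length-4 paths are: Jamal–Liam–Carol–Emil–Eli; Jamal–Liam–Carol–Chen–Eli.
That gives 2 distinct shortest paths.

2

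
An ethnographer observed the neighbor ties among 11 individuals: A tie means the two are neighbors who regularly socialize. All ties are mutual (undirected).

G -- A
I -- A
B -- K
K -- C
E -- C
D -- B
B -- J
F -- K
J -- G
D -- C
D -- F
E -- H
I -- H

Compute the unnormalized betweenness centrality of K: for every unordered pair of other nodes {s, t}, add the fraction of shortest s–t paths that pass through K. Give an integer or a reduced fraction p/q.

7

Pairs whose geodesics pass through K — F–C: 1/2; F–E: 1/2; F–H: 1/2; F–I: 1/2; F–A: 1/2; F–G: 1/2; F–J: 1/2; F–B: 1/2; C–G: 1/2; C–J: 1/2; C–B: 1/2; E–J: 1/2; E–B: 1/2; H–B: 1/2.
All other pairs contribute 0.
Summing the contributions gives betweenness(K) = 7.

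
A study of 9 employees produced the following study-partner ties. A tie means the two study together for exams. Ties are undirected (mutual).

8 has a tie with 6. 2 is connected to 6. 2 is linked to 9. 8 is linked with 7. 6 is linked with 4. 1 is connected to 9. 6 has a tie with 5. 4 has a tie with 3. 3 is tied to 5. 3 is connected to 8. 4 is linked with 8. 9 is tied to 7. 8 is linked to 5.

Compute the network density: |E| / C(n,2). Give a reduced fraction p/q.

There are 13 edges and 9 nodes, so the maximum possible is C(9,2) = 36.
Density = 13/36.

13/36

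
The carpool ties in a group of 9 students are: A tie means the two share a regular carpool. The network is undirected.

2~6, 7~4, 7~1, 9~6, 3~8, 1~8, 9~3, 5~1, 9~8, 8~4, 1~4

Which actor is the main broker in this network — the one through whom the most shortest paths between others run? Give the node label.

8

Unnormalized betweenness of each node: 1:19/2, 2:0, 3:0, 4:5/2, 5:0, 6:7, 7:0, 8:16, 9:12.
8 has the largest value, 16, making it the main broker — the node through which the most shortest paths run.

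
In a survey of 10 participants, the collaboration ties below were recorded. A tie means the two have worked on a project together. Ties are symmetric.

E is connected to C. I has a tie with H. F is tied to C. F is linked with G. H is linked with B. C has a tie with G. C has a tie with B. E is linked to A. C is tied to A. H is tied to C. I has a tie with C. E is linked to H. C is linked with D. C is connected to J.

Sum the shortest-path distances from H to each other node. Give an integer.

Distances from H: A:2, B:1, C:1, D:2, E:1, F:2, G:2, I:1, J:2.
Sum = 2 + 1 + 1 + 2 + 1 + 2 + 2 + 1 + 2 = 14.

14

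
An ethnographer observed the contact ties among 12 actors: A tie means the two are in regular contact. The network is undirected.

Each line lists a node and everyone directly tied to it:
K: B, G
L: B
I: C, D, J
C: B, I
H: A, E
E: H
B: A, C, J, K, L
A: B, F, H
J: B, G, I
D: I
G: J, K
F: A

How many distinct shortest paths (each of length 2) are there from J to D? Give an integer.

The shortest distance is 2, and the only length-2 path is J–I–D. So there is exactly 1 shortest path.

1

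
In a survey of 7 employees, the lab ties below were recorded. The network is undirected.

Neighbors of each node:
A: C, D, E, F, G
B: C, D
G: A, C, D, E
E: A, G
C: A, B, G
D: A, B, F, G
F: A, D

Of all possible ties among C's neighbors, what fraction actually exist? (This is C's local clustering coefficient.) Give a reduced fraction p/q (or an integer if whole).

C's neighbors: A, B, and G (k = 3).
Possible neighbor pairs: C(3,2) = 3. Edges among them: A–G → e = 1.
Clustering(C) = 1/3.

1/3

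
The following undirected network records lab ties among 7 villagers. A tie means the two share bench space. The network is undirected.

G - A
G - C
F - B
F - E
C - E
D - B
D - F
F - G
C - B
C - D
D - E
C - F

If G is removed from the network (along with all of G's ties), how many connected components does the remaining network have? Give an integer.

2

Without G, the remaining ties split the others into: {A}; {B, C, D, E, F}.
That's 2 separate components.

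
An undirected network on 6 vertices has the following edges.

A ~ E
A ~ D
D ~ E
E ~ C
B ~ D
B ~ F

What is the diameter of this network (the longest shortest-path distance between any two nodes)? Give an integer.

4

Eccentricity of each node (its greatest distance to any other): A:3, B:3, C:4, D:2, E:3, F:4.
The maximum eccentricity is 4, realized for instance by the pair C–F via C – E – D – B – F. So the diameter is 4.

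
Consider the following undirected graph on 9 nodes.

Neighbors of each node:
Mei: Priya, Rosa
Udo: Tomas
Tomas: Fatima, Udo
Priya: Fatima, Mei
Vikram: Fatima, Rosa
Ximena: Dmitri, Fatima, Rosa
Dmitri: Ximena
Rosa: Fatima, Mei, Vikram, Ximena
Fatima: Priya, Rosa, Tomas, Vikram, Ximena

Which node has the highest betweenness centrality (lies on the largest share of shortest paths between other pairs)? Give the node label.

Fatima

Unnormalized betweenness of each node: Dmitri:0, Fatima:33/2, Mei:1/2, Priya:3/2, Rosa:11/2, Tomas:7, Udo:0, Vikram:0, Ximena:7.
Fatima has the largest value, 33/2, making it the main broker — the node through which the most shortest paths run.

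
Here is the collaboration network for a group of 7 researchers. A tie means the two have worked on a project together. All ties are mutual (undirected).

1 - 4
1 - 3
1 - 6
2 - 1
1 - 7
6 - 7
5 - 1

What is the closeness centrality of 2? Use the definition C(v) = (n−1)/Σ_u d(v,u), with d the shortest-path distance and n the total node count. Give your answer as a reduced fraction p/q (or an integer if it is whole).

Distances from 2: 1:1, 3:2, 4:2, 5:2, 6:2, 7:2. Sum = 11.
n = 7, so closeness = 6/11.

6/11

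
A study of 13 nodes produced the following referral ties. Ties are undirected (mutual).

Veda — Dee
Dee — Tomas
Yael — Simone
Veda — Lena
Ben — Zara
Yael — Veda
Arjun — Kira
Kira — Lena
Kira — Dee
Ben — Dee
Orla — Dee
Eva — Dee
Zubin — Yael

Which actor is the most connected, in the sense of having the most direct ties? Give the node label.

Degrees — Arjun:1, Ben:2, Dee:6, Eva:1, Kira:3, Lena:2, Orla:1, Simone:1, Tomas:1, Veda:3, Yael:3, Zara:1, Zubin:1.
The maximum is 6, attained only by Dee.

Dee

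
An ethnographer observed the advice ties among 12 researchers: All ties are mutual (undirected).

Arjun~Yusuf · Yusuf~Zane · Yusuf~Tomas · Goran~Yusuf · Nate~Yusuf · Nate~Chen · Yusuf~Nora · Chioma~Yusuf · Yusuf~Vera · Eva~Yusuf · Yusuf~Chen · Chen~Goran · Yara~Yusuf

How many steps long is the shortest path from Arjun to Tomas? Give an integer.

2

One shortest route is Arjun – Yusuf – Tomas, which uses 2 edges, and Arjun and Tomas are not directly tied, so nothing shorter exists. So d(Arjun,Tomas) = 2.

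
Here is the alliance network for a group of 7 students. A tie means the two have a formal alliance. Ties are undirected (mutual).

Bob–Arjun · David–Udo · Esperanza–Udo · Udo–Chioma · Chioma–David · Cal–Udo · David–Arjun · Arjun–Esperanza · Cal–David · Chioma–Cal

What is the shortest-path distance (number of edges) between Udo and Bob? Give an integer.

3

One shortest route is Udo – Esperanza – Arjun – Bob, which uses 3 edges, and at distance 2 from Udo we only reach {Arjun}, which does not include Bob. So d(Udo,Bob) = 3.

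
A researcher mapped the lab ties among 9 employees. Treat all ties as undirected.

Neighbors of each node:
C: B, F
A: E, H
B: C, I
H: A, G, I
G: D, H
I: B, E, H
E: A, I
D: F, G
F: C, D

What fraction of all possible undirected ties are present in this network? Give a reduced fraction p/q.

5/18

There are 10 edges and 9 nodes, so the maximum possible is C(9,2) = 36.
Density = 10/36 = 5/18.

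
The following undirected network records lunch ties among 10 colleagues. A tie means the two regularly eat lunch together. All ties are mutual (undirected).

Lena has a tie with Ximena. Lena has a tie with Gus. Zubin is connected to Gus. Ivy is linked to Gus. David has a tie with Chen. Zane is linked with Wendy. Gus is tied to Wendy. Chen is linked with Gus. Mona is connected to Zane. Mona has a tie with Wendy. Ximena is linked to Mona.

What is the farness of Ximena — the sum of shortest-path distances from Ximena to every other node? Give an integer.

Distances from Ximena: Chen:3, David:4, Gus:2, Ivy:3, Lena:1, Mona:1, Wendy:2, Zane:2, Zubin:3.
Sum = 3 + 4 + 2 + 3 + 1 + 1 + 2 + 2 + 3 = 21.

21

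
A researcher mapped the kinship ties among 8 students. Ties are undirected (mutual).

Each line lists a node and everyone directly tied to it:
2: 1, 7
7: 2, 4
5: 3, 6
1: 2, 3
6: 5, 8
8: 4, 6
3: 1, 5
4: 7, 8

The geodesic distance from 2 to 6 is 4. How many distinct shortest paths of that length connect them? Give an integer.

2

The shortest distance is 4. The length-4 paths are: 2–1–3–5–6; 2–7–4–8–6.
That gives 2 distinct shortest paths.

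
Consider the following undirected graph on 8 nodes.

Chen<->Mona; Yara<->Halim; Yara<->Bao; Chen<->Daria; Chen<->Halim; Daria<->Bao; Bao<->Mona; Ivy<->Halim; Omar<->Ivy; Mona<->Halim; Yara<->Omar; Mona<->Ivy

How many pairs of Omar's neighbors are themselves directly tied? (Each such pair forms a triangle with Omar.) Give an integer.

Omar's neighbors are Ivy and Yara, but none of them are tied to each other, so no triangle contains Omar.

0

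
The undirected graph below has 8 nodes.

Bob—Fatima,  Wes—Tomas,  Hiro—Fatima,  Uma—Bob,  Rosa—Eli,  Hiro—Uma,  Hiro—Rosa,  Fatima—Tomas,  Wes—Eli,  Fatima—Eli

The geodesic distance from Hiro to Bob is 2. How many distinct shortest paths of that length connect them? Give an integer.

The shortest distance is 2. The length-2 paths are: Hiro–Fatima–Bob; Hiro–Uma–Bob.
That gives 2 distinct shortest paths.

2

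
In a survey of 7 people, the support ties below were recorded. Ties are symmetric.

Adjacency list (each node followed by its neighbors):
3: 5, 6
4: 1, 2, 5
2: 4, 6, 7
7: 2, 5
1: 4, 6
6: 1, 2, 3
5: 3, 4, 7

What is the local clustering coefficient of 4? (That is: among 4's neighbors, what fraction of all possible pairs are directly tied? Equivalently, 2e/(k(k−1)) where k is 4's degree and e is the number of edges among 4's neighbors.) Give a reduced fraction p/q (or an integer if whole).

0

4's neighbors: 1, 2, and 5 (k = 3).
Possible neighbor pairs: C(3,2) = 3. Edges among them: none → e = 0.
Clustering(4) = 0/3 = 0.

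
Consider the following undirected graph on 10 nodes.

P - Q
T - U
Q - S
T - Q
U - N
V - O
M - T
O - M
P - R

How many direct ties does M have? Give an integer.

2

M is directly tied to O and T. That is 2 neighbors, so the degree of M is 2.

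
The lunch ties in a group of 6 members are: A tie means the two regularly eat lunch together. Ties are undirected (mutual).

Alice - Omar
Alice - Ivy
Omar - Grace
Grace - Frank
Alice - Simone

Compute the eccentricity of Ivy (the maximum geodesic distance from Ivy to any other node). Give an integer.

Distances from Ivy: Alice:1, Frank:4, Grace:3, Omar:2, Simone:2.
The largest is 4 (to Frank), so the eccentricity of Ivy is 4.

4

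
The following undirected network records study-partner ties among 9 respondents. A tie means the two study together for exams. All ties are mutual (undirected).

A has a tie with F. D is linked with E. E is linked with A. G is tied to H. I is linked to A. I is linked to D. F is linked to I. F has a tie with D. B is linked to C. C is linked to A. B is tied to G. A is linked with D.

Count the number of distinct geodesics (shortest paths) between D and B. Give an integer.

The shortest distance is 3, and the only length-3 path is D–A–C–B. So there is exactly 1 shortest path.

1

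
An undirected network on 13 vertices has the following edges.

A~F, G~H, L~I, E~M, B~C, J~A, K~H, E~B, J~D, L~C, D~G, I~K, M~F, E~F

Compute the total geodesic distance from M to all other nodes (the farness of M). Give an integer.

Distances from M: A:2, B:2, C:3, D:4, E:1, F:1, G:5, H:6, I:5, J:3, K:6, L:4.
Sum = 2 + 2 + 3 + 4 + 1 + 1 + 5 + 6 + 5 + 3 + 6 + 4 = 42.

42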